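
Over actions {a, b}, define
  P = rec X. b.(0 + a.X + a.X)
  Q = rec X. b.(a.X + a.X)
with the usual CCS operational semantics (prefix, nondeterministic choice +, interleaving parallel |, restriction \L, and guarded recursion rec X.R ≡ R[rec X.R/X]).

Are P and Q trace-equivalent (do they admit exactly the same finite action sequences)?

trace-equivalent

LTS(P): 2 reachable states
  s0 = rec X. b.(0 + a.X + a.X) :: -b-> s1
  s1 = 0 + a.(rec X. b.(0 + a.X + a.X)) + a.(rec X. b.(0 + a.X + a.X)) :: -a-> s0
LTS(Q): 2 reachable states
  t0 = rec X. b.(a.X + a.X) :: -b-> t1
  t1 = a.(rec X. b.(a.X + a.X)) + a.(rec X. b.(a.X + a.X)) :: -a-> t0
Coarsest stable partition (strong bisimilarity classes):
  B0 = {s0, t0}
  B1 = {s1, t1}
s0 ∈ B0, t0 ∈ B0 → same block
Bisimilar ⇒ trace-equivalent.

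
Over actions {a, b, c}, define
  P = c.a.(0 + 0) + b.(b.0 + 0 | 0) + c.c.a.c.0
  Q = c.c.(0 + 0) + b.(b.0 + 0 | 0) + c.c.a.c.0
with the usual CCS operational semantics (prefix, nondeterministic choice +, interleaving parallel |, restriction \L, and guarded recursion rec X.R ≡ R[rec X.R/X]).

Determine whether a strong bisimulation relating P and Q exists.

LTS(P): 8 reachable states
  u0 = c.a.(0 + 0) + b.(b.0 + 0 | 0) + c.c.a.c.0 → =b=> u1, =c=> u2, =c=> u3
  u1 = b.0 + 0 | 0 → =b=> u4
  u2 = a.(0 + 0) → =a=> u5
  u3 = c.a.c.0 → =c=> u6
  u4 = 0 → deadlocked
  u5 = 0 + 0 → deadlocked
  u6 = a.c.0 → =a=> u7
  u7 = c.0 → =c=> u4
LTS(Q): 8 reachable states
  v0 = c.c.(0 + 0) + b.(b.0 + 0 | 0) + c.c.a.c.0 → =b=> v1, =c=> v2, =c=> v3
  v1 = b.0 + 0 | 0 → =b=> v4
  v2 = c.(0 + 0) → =c=> v5
  v3 = c.a.c.0 → =c=> v6
  v4 = 0 → deadlocked
  v5 = 0 + 0 → deadlocked
  v6 = a.c.0 → =a=> v7
  v7 = c.0 → =c=> v4
Partition-refinement fixed point:
  B0 = {u0}
  B1 = {u2}
  B2 = {u4, u5, v4, v5}
  B3 = {u3, v3}
  B4 = {u6, v6}
  B5 = {u7, v2, v7}
  B6 = {u1, v1}
  B7 = {v0}
u0 ∈ B0, v0 ∈ B7 → different blocks

P ≁ Q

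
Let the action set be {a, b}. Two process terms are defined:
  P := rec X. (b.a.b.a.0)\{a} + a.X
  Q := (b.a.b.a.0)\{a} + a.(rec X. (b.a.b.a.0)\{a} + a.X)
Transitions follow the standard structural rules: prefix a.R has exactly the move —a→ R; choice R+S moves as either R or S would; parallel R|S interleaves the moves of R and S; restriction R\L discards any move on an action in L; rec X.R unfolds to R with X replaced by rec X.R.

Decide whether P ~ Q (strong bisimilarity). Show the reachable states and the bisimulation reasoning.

YES

LTS(P): 2 reachable states
  s0 = rec X. (b.a.b.a.0)\{a} + a.X ⊢ —a→ s0, —b→ s1
  s1 = (a.b.a.0)\{a} ⊢ stopped
LTS(Q): 3 reachable states
  t0 = (b.a.b.a.0)\{a} + a.(rec X. (b.a.b.a.0)\{a} + a.X) ⊢ —a→ t1, —b→ t2
  t1 = rec X. (b.a.b.a.0)\{a} + a.X ⊢ —a→ t1, —b→ t2
  t2 = (a.b.a.0)\{a} ⊢ stopped
Coarsest stable partition (strong bisimilarity classes):
  B0 = {s0, t0, t1}
  B1 = {s1, t2}
s0 ∈ B0, t0 ∈ B0 → same block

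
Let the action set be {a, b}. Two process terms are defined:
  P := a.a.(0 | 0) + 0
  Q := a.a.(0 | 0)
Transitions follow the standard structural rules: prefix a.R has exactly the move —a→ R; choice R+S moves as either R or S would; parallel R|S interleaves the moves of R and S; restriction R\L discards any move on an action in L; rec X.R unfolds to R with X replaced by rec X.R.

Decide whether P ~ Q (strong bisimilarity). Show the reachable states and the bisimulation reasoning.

bisimilar

Reachable graph of P (3 states):
  m0 = a.a.(0 | 0) + 0 :: —a→ m1
  m1 = a.(0 | 0) :: —a→ m2
  m2 = 0 | 0 :: deadlocked
Reachable graph of Q (3 states):
  n0 = a.a.(0 | 0) :: —a→ n1
  n1 = a.(0 | 0) :: —a→ n2
  n2 = 0 | 0 :: deadlocked
Bisimilarity quotient blocks:
  B0 = {m0, n0}
  B1 = {m1, n1}
  B2 = {m2, n2}
m0 ∈ B0, n0 ∈ B0 → same block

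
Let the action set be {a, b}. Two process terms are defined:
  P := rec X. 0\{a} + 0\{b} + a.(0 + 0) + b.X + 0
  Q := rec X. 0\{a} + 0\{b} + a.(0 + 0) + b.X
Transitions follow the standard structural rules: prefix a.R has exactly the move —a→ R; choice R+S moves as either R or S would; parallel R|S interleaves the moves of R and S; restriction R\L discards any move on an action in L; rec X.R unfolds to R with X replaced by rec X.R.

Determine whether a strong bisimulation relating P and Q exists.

Reachable graph of P (2 states):
  m0 = rec X. 0\{a} + 0\{b} + a.(0 + 0) + b.X + 0 → ··a··> m1, ··b··> m0
  m1 = 0 + 0 → (no moves)
Reachable graph of Q (2 states):
  n0 = rec X. 0\{a} + 0\{b} + a.(0 + 0) + b.X → ··a··> n1, ··b··> n0
  n1 = 0 + 0 → (no moves)
Partition-refinement fixed point:
  B0 = {m0, n0}
  B1 = {m1, n1}
m0 ∈ B0, n0 ∈ B0 → same block

bisimilar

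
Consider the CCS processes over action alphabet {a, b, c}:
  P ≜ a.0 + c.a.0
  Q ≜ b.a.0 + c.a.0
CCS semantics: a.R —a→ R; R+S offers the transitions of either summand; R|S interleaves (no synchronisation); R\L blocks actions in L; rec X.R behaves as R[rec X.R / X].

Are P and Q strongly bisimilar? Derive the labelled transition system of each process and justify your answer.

LTS(P): 3 reachable states
  s0 = a.0 + c.a.0 has moves ··a··> s1, ··c··> s2
  s1 = 0 has moves ·
  s2 = a.0 has moves ··a··> s1
LTS(Q): 3 reachable states
  t0 = b.a.0 + c.a.0 has moves ··b··> t1, ··c··> t1
  t1 = a.0 has moves ··a··> t2
  t2 = 0 has moves ·
Coarsest stable partition (strong bisimilarity classes):
  B0 = {s0}
  B1 = {s1, t2}
  B2 = {s2, t1}
  B3 = {t0}
s0 ∈ B0, t0 ∈ B3 → different blocks

NO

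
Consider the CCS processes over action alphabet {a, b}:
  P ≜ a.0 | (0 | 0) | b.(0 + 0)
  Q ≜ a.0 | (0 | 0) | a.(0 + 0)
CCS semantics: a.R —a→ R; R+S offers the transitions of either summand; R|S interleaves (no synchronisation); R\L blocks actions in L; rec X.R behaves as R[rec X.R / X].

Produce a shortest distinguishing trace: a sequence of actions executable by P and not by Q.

P's transition system — 4 states:
  m0 = a.0 | (0 | 0) | b.(0 + 0) → =a=> m1, =b=> m2
  m1 = 0 | (0 | 0) | b.(0 + 0) → =b=> m3
  m2 = a.0 | (0 | 0) | (0 + 0) → =a=> m3
  m3 = 0 | (0 | 0) | (0 + 0) → stopped
Q's transition system — 4 states:
  n0 = a.0 | (0 | 0) | a.(0 + 0) → =a=> n1, =a=> n2
  n1 = 0 | (0 | 0) | a.(0 + 0) → =a=> n3
  n2 = a.0 | (0 | 0) | (0 + 0) → =a=> n3
  n3 = 0 | (0 | 0) | (0 + 0) → stopped
Executing b from P (initial set {m0}):
  after b @ step 1: {m2}
  — P admits the full trace.
Executing b from Q (initial set {n0}):
  after b @ step 1: no successor for Q

b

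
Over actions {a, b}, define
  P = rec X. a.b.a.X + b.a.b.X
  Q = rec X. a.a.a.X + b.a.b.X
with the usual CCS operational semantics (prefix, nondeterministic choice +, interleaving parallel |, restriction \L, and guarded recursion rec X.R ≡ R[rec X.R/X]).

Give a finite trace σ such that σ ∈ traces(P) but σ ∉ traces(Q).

P's transition system — 5 states:
  s0 = rec X. a.b.a.X + b.a.b.X ⊢ —a→ s1, —b→ s2
  s1 = b.a.(rec X. a.b.a.X + b.a.b.X) ⊢ —b→ s3
  s2 = a.b.(rec X. a.b.a.X + b.a.b.X) ⊢ —a→ s4
  s3 = a.(rec X. a.b.a.X + b.a.b.X) ⊢ —a→ s0
  s4 = b.(rec X. a.b.a.X + b.a.b.X) ⊢ —b→ s0
Q's transition system — 5 states:
  t0 = rec X. a.a.a.X + b.a.b.X ⊢ —a→ t1, —b→ t2
  t1 = a.a.(rec X. a.a.a.X + b.a.b.X) ⊢ —a→ t3
  t2 = a.b.(rec X. a.a.a.X + b.a.b.X) ⊢ —a→ t4
  t3 = a.(rec X. a.a.a.X + b.a.b.X) ⊢ —a→ t0
  t4 = b.(rec X. a.a.a.X + b.a.b.X) ⊢ —b→ t0
Run σ = ⟨ab⟩ on P: start {s0}
  after a @ step 1: {s1}
  after b @ step 2: {s3}
  — P admits the full trace.
Run σ = ⟨ab⟩ on Q: start {t0}
  after a @ step 1: {t1}
  after b @ step 2: ∅ (Q stuck)

ab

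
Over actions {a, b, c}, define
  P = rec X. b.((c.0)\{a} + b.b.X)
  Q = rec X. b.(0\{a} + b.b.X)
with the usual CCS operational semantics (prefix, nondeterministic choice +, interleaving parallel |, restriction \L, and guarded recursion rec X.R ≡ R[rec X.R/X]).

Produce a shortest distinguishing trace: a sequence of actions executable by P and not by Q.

Reachable graph of P (4 states):
  s0 = rec X. b.((c.0)\{a} + b.b.X) | ··b··> s1
  s1 = (c.0)\{a} + b.b.(rec X. b.((c.0)\{a} + b.b.X)) | ··b··> s2, ··c··> s3
  s2 = b.(rec X. b.((c.0)\{a} + b.b.X)) | ··b··> s0
  s3 = 0\{a} | deadlocked
Reachable graph of Q (3 states):
  t0 = rec X. b.(0\{a} + b.b.X) | ··b··> t1
  t1 = 0\{a} + b.b.(rec X. b.(0\{a} + b.b.X)) | ··b··> t2
  t2 = b.(rec X. b.(0\{a} + b.b.X)) | ··b··> t0
Executing bc from P (initial set {s0}):
  [1] b ⇒ {s1}
  [2] c ⇒ {s3}
  ✓ P
Executing bc from Q (initial set {t0}):
  [1] b ⇒ {t1}
  [2] c ⇒ no successor for Q

bc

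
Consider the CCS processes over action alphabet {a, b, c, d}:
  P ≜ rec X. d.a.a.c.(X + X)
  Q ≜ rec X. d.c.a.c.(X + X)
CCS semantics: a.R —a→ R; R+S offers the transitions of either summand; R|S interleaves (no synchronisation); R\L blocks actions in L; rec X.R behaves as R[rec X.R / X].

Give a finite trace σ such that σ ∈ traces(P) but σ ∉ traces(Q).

LTS(P): 5 reachable states
  s0 = rec X. d.a.a.c.(X + X) ⊢ —d→ s1
  s1 = a.a.c.((rec X. d.a.a.c.(X + X)) + (rec X. d.a.a.c.(X + X))) ⊢ —a→ s2
  s2 = a.c.((rec X. d.a.a.c.(X + X)) + (rec X. d.a.a.c.(X + X))) ⊢ —a→ s3
  s3 = c.((rec X. d.a.a.c.(X + X)) + (rec X. d.a.a.c.(X + X))) ⊢ —c→ s4
  s4 = (rec X. d.a.a.c.(X + X)) + (rec X. d.a.a.c.(X + X)) ⊢ —d→ s1
LTS(Q): 5 reachable states
  t0 = rec X. d.c.a.c.(X + X) ⊢ —d→ t1
  t1 = c.a.c.((rec X. d.c.a.c.(X + X)) + (rec X. d.c.a.c.(X + X))) ⊢ —c→ t2
  t2 = a.c.((rec X. d.c.a.c.(X + X)) + (rec X. d.c.a.c.(X + X))) ⊢ —a→ t3
  t3 = c.((rec X. d.c.a.c.(X + X)) + (rec X. d.c.a.c.(X + X))) ⊢ —c→ t4
  t4 = (rec X. d.c.a.c.(X + X)) + (rec X. d.c.a.c.(X + X)) ⊢ —d→ t1
Trace ⟨da⟩ through P, begin at {s0}:
  [1] d ⇒ {s1}
  [2] a ⇒ {s2}
  ✓ P
Trace ⟨da⟩ through Q, begin at {t0}:
  [1] d ⇒ {t1}
  [2] a ⇒ ∅  — Q cannot continue

da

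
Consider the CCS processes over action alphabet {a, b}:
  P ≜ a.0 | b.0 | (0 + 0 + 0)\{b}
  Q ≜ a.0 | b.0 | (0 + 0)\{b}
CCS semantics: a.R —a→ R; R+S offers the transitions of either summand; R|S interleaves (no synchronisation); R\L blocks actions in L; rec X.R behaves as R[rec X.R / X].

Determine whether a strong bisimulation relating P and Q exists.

bisimilar

P's transition system — 4 states:
  s0 = a.0 | b.0 | (0 + 0 + 0)\{b} → -a-> s1, -b-> s2
  s1 = 0 | b.0 | (0 + 0 + 0)\{b} → -b-> s3
  s2 = a.0 | 0 | (0 + 0 + 0)\{b} → -a-> s3
  s3 = 0 | 0 | (0 + 0 + 0)\{b} → ∅
Q's transition system — 4 states:
  t0 = a.0 | b.0 | (0 + 0)\{b} → -a-> t1, -b-> t2
  t1 = 0 | b.0 | (0 + 0)\{b} → -b-> t3
  t2 = a.0 | 0 | (0 + 0)\{b} → -a-> t3
  t3 = 0 | 0 | (0 + 0)\{b} → ∅
Partition-refinement fixed point:
  B0 = {s0, t0}
  B1 = {s1, t1}
  B2 = {s3, t3}
  B3 = {s2, t2}
s0 ∈ B0, t0 ∈ B0 → same block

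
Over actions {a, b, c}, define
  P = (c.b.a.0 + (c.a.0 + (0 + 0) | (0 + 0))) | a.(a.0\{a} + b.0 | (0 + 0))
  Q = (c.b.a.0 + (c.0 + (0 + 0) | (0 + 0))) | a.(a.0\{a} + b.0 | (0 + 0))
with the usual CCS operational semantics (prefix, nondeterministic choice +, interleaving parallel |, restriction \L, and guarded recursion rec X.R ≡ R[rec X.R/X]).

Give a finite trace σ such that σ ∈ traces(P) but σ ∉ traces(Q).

Reachable graph of P (16 states):
  s0 = (c.b.a.0 + (c.a.0 + (0 + 0) | (0 + 0))) | a.(a.0\{a} + b.0 | (0 + 0)) | —a→ s1, —c→ s2, —c→ s3
  s1 = (c.b.a.0 + (c.a.0 + (0 + 0) | (0 + 0))) | (a.0\{a} + b.0 | (0 + 0)) | —a→ s4, —b→ s5, —c→ s6, —c→ s7
  s2 = a.0 | a.(a.0\{a} + b.0 | (0 + 0)) | —a→ s6, —a→ s8
  s3 = b.a.0 | a.(a.0\{a} + b.0 | (0 + 0)) | —a→ s7, —b→ s2
  s4 = (c.b.a.0 + (c.a.0 + (0 + 0) | (0 + 0))) | 0\{a} | —c→ s10, —c→ s9
  s5 = (c.b.a.0 + (c.a.0 + (0 + 0) | (0 + 0))) | (0 | (0 + 0)) | —c→ s11, —c→ s12
  s6 = a.0 | (a.0\{a} + b.0 | (0 + 0)) | —a→ s13, —a→ s9, —b→ s11
  s7 = b.a.0 | (a.0\{a} + b.0 | (0 + 0)) | —a→ s10, —b→ s12, —b→ s6
  s8 = 0 | a.(a.0\{a} + b.0 | (0 + 0)) | —a→ s13
  s9 = a.0 | 0\{a} | —a→ s14
  s10 = b.a.0 | 0\{a} | —b→ s9
  s11 = a.0 | (0 | (0 + 0)) | —a→ s15
  s12 = b.a.0 | (0 | (0 + 0)) | —b→ s11
  s13 = 0 | (a.0\{a} + b.0 | (0 + 0)) | —a→ s14, —b→ s15
  s14 = 0 | 0\{a} | ∅
  s15 = 0 | (0 | (0 + 0)) | ∅
Reachable graph of Q (16 states):
  t0 = (c.b.a.0 + (c.0 + (0 + 0) | (0 + 0))) | a.(a.0\{a} + b.0 | (0 + 0)) | —a→ t1, —c→ t2, —c→ t3
  t1 = (c.b.a.0 + (c.0 + (0 + 0) | (0 + 0))) | (a.0\{a} + b.0 | (0 + 0)) | —a→ t4, —b→ t5, —c→ t6, —c→ t7
  t2 = 0 | a.(a.0\{a} + b.0 | (0 + 0)) | —a→ t6
  t3 = b.a.0 | a.(a.0\{a} + b.0 | (0 + 0)) | —a→ t7, —b→ t8
  t4 = (c.b.a.0 + (c.0 + (0 + 0) | (0 + 0))) | 0\{a} | —c→ t10, —c→ t9
  t5 = (c.b.a.0 + (c.0 + (0 + 0) | (0 + 0))) | (0 | (0 + 0)) | —c→ t11, —c→ t12
  t6 = 0 | (a.0\{a} + b.0 | (0 + 0)) | —a→ t9, —b→ t11
  t7 = b.a.0 | (a.0\{a} + b.0 | (0 + 0)) | —a→ t10, —b→ t12, —b→ t13
  t8 = a.0 | a.(a.0\{a} + b.0 | (0 + 0)) | —a→ t13, —a→ t2
  t9 = 0 | 0\{a} | ∅
  t10 = b.a.0 | 0\{a} | —b→ t14
  t11 = 0 | (0 | (0 + 0)) | ∅
  t12 = b.a.0 | (0 | (0 + 0)) | —b→ t15
  t13 = a.0 | (a.0\{a} + b.0 | (0 + 0)) | —a→ t14, —a→ t6, —b→ t15
  t14 = a.0 | 0\{a} | —a→ t9
  t15 = a.0 | (0 | (0 + 0)) | —a→ t11
Run σ = ⟨aaca⟩ on P: start {s0}
  [1] a ⇒ {s1}
  [2] a ⇒ {s4}
  [3] c ⇒ {s10, s9}
  [4] a ⇒ {s14}
  P completes σ.
Run σ = ⟨aaca⟩ on Q: start {t0}
  [1] a ⇒ {t1}
  [2] a ⇒ {t4}
  [3] c ⇒ {t10, t9}
  [4] a ⇒ ∅ (Q stuck)

aaca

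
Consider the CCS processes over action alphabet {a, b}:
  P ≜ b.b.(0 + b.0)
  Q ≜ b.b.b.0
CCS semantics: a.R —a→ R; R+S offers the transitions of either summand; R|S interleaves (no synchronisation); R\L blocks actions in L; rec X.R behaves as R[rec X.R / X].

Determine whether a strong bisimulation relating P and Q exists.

Reachable graph of P (4 states):
  s0 = b.b.(0 + b.0) ⊢ -b-> s1
  s1 = b.(0 + b.0) ⊢ -b-> s2
  s2 = 0 + b.0 ⊢ -b-> s3
  s3 = 0 ⊢ ·
Reachable graph of Q (4 states):
  t0 = b.b.b.0 ⊢ -b-> t1
  t1 = b.b.0 ⊢ -b-> t2
  t2 = b.0 ⊢ -b-> t3
  t3 = 0 ⊢ ·
Coarsest stable partition (strong bisimilarity classes):
  B0 = {s0, t0}
  B1 = {s1, t1}
  B2 = {s2, t2}
  B3 = {s3, t3}
s0 ∈ B0, t0 ∈ B0 → same block

YES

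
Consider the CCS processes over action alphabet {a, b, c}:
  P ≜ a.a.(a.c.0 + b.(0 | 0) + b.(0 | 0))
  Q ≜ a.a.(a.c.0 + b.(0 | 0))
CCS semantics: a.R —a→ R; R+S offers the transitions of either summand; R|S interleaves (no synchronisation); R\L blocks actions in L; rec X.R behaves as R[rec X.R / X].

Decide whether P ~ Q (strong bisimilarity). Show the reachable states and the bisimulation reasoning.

LTS(P): 6 reachable states
  m0 = a.a.(a.c.0 + b.(0 | 0) + b.(0 | 0)) :: --a--▸ m1
  m1 = a.(a.c.0 + b.(0 | 0) + b.(0 | 0)) :: --a--▸ m2
  m2 = a.c.0 + b.(0 | 0) + b.(0 | 0) :: --a--▸ m3, --b--▸ m4
  m3 = c.0 :: --c--▸ m5
  m4 = 0 | 0 :: ·
  m5 = 0 :: ·
LTS(Q): 6 reachable states
  n0 = a.a.(a.c.0 + b.(0 | 0)) :: --a--▸ n1
  n1 = a.(a.c.0 + b.(0 | 0)) :: --a--▸ n2
  n2 = a.c.0 + b.(0 | 0) :: --a--▸ n3, --b--▸ n4
  n3 = c.0 :: --c--▸ n5
  n4 = 0 | 0 :: ·
  n5 = 0 :: ·
Coarsest stable partition (strong bisimilarity classes):
  B0 = {m0, n0}
  B1 = {m1, n1}
  B2 = {m2, n2}
  B3 = {m4, m5, n4, n5}
  B4 = {m3, n3}
m0 ∈ B0, n0 ∈ B0 → same block

bisimilar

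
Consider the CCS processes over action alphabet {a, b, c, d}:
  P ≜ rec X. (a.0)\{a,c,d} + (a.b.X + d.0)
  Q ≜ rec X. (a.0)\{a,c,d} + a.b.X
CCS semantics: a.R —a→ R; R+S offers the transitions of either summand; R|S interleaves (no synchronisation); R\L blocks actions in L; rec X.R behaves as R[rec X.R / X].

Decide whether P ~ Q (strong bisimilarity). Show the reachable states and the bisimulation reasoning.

Reachable graph of P (3 states):
  u0 = rec X. (a.0)\{a,c,d} + (a.b.X + d.0) has moves --a--▸ u1, --d--▸ u2
  u1 = b.(rec X. (a.0)\{a,c,d} + (a.b.X + d.0)) has moves --b--▸ u0
  u2 = 0 has moves ∅
Reachable graph of Q (2 states):
  v0 = rec X. (a.0)\{a,c,d} + a.b.X has moves --a--▸ v1
  v1 = b.(rec X. (a.0)\{a,c,d} + a.b.X) has moves --b--▸ v0
Partition-refinement fixed point:
  B0 = {u0}
  B1 = {u2}
  B2 = {u1}
  B3 = {v0}
  B4 = {v1}
u0 ∈ B0, v0 ∈ B3 → different blocks

NO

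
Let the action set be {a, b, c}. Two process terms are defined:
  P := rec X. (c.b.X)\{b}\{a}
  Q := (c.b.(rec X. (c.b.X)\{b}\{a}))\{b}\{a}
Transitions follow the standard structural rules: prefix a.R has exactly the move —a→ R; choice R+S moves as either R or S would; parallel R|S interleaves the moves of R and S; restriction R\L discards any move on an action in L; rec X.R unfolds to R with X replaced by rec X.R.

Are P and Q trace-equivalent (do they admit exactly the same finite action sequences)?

P's transition system — 2 states:
  u0 = rec X. (c.b.X)\{b}\{a} → ··c··> u1
  u1 = (b.(rec X. (c.b.X)\{b}\{a}))\{b}\{a} → stopped
Q's transition system — 2 states:
  v0 = (c.b.(rec X. (c.b.X)\{b}\{a}))\{b}\{a} → ··c··> v1
  v1 = (b.(rec X. (c.b.X)\{b}\{a}))\{b}\{a} → stopped
Coarsest stable partition (strong bisimilarity classes):
  B0 = {u0, v0}
  B1 = {u1, v1}
u0 ∈ B0, v0 ∈ B0 → same block
Bisimilar ⇒ trace-equivalent.

traces(P) = traces(Q)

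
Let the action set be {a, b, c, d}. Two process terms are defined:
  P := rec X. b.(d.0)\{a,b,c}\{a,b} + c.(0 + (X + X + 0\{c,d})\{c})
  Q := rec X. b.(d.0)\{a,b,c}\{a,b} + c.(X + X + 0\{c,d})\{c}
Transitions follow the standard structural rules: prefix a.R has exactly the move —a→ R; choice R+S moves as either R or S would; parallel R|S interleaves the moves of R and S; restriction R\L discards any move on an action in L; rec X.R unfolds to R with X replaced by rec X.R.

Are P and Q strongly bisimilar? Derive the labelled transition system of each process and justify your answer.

YES

P's transition system — 6 states:
  p0 = rec X. b.(d.0)\{a,b,c}\{a,b} + c.(0 + (X + X + 0\{c,d})\{c}) | -b-> p1, -c-> p2
  p1 = (d.0)\{a,b,c}\{a,b} | -d-> p3
  p2 = 0 + ((rec X. b.(d.0)\{a,b,c}\{a,b} + c.(0 + (X + X + 0\{c,d})\{c})) + (rec X. b.(d.0)\{a,b,c}\{a,b} + c.(0 + (X + X + 0\{c,d})\{c})) + 0\{c,d})\{c} | -b-> p4
  p3 = 0\{a,b,c}\{a,b} | stopped
  p4 = (d.0)\{a,b,c}\{a,b}\{c} | -d-> p5
  p5 = 0\{a,b,c}\{a,b}\{c} | stopped
Q's transition system — 6 states:
  q0 = rec X. b.(d.0)\{a,b,c}\{a,b} + c.(X + X + 0\{c,d})\{c} | -b-> q1, -c-> q2
  q1 = (d.0)\{a,b,c}\{a,b} | -d-> q3
  q2 = ((rec X. b.(d.0)\{a,b,c}\{a,b} + c.(X + X + 0\{c,d})\{c}) + (rec X. b.(d.0)\{a,b,c}\{a,b} + c.(X + X + 0\{c,d})\{c}) + 0\{c,d})\{c} | -b-> q4
  q3 = 0\{a,b,c}\{a,b} | stopped
  q4 = (d.0)\{a,b,c}\{a,b}\{c} | -d-> q5
  q5 = 0\{a,b,c}\{a,b}\{c} | stopped
Partition-refinement fixed point:
  B0 = {p0, q0}
  B1 = {p1, p4, q1, q4}
  B2 = {p3, p5, q3, q5}
  B3 = {p2, q2}
p0 ∈ B0, q0 ∈ B0 → same block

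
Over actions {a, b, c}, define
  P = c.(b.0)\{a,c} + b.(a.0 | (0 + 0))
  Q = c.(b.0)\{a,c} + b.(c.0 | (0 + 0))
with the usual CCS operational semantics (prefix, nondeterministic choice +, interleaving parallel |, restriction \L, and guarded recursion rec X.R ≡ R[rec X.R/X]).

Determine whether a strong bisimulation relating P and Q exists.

Reachable graph of P (5 states):
  p0 = c.(b.0)\{a,c} + b.(a.0 | (0 + 0)) :: —b→ p1, —c→ p2
  p1 = a.0 | (0 + 0) :: —a→ p3
  p2 = (b.0)\{a,c} :: —b→ p4
  p3 = 0 | (0 + 0) :: stopped
  p4 = 0\{a,c} :: stopped
Reachable graph of Q (5 states):
  q0 = c.(b.0)\{a,c} + b.(c.0 | (0 + 0)) :: —b→ q1, —c→ q2
  q1 = c.0 | (0 + 0) :: —c→ q3
  q2 = (b.0)\{a,c} :: —b→ q4
  q3 = 0 | (0 + 0) :: stopped
  q4 = 0\{a,c} :: stopped
Partition-refinement fixed point:
  B0 = {p0}
  B1 = {p2, q2}
  B2 = {p3, p4, q3, q4}
  B3 = {p1}
  B4 = {q0}
  B5 = {q1}
p0 ∈ B0, q0 ∈ B4 → different blocks

P ≁ Q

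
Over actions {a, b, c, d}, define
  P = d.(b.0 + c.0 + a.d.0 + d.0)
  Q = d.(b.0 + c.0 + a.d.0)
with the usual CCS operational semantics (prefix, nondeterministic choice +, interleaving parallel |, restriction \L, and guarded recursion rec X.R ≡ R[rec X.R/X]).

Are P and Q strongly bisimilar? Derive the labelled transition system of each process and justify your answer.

not bisimilar

Reachable graph of P (4 states):
  p0 = d.(b.0 + c.0 + a.d.0 + d.0) :: --d--▸ p1
  p1 = b.0 + c.0 + a.d.0 + d.0 :: --a--▸ p2, --b--▸ p3, --c--▸ p3, --d--▸ p3
  p2 = d.0 :: --d--▸ p3
  p3 = 0 :: ·
Reachable graph of Q (4 states):
  q0 = d.(b.0 + c.0 + a.d.0) :: --d--▸ q1
  q1 = b.0 + c.0 + a.d.0 :: --a--▸ q2, --b--▸ q3, --c--▸ q3
  q2 = d.0 :: --d--▸ q3
  q3 = 0 :: ·
Bisimilarity quotient blocks:
  B0 = {p0}
  B1 = {p1}
  B2 = {p3, q3}
  B3 = {p2, q2}
  B4 = {q0}
  B5 = {q1}
p0 ∈ B0, q0 ∈ B4 → different blocks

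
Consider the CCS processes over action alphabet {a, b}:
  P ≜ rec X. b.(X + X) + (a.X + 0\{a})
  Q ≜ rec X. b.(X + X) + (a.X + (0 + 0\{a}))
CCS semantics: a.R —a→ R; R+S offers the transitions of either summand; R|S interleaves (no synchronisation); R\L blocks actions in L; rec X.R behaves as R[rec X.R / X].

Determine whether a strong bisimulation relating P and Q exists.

bisimilar

LTS(P): 2 reachable states
  u0 = rec X. b.(X + X) + (a.X + 0\{a}) ⊢ ··a··> u0, ··b··> u1
  u1 = (rec X. b.(X + X) + (a.X + 0\{a})) + (rec X. b.(X + X) + (a.X + 0\{a})) ⊢ ··a··> u0, ··b··> u1
LTS(Q): 2 reachable states
  v0 = rec X. b.(X + X) + (a.X + (0 + 0\{a})) ⊢ ··a··> v0, ··b··> v1
  v1 = (rec X. b.(X + X) + (a.X + (0 + 0\{a}))) + (rec X. b.(X + X) + (a.X + (0 + 0\{a}))) ⊢ ··a··> v0, ··b··> v1
Coarsest stable partition (strong bisimilarity classes):
  B0 = {u0, u1, v0, v1}
u0 ∈ B0, v0 ∈ B0 → same block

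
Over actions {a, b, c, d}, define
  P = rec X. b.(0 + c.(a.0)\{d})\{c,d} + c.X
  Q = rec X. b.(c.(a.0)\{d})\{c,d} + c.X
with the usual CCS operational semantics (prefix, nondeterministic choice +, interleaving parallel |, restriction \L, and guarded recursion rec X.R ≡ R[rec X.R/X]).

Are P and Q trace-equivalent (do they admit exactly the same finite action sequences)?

trace-equivalent

Reachable graph of P (2 states):
  s0 = rec X. b.(0 + c.(a.0)\{d})\{c,d} + c.X → —b→ s1, —c→ s0
  s1 = (0 + c.(a.0)\{d})\{c,d} → ·
Reachable graph of Q (2 states):
  t0 = rec X. b.(c.(a.0)\{d})\{c,d} + c.X → —b→ t1, —c→ t0
  t1 = (c.(a.0)\{d})\{c,d} → ·
Bisimilarity quotient blocks:
  B0 = {s0, t0}
  B1 = {s1, t1}
s0 ∈ B0, t0 ∈ B0 → same block
Bisimilar ⇒ trace-equivalent.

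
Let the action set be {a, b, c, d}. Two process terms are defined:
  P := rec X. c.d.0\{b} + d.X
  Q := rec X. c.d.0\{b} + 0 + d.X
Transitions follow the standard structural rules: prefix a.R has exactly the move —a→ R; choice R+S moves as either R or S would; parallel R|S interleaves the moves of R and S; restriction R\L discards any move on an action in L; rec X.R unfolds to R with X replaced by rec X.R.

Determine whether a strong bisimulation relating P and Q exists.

LTS(P): 3 reachable states
  p0 = rec X. c.d.0\{b} + d.X → ··c··> p1, ··d··> p0
  p1 = d.0\{b} → ··d··> p2
  p2 = 0\{b} → (no moves)
LTS(Q): 3 reachable states
  q0 = rec X. c.d.0\{b} + 0 + d.X → ··c··> q1, ··d··> q0
  q1 = d.0\{b} → ··d··> q2
  q2 = 0\{b} → (no moves)
Partition-refinement fixed point:
  B0 = {p0, q0}
  B1 = {p1, q1}
  B2 = {p2, q2}
p0 ∈ B0, q0 ∈ B0 → same block

bisimilar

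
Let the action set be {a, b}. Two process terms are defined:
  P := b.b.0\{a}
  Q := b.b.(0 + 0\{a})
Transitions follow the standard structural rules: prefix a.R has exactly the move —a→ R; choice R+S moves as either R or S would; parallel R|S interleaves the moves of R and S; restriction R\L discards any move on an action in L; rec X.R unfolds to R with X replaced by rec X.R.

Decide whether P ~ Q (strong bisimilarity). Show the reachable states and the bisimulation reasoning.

LTS(P): 3 reachable states
  p0 = b.b.0\{a} ⊢ -b-> p1
  p1 = b.0\{a} ⊢ -b-> p2
  p2 = 0\{a} ⊢ stopped
LTS(Q): 3 reachable states
  q0 = b.b.(0 + 0\{a}) ⊢ -b-> q1
  q1 = b.(0 + 0\{a}) ⊢ -b-> q2
  q2 = 0 + 0\{a} ⊢ stopped
Bisimilarity quotient blocks:
  B0 = {p0, q0}
  B1 = {p1, q1}
  B2 = {p2, q2}
p0 ∈ B0, q0 ∈ B0 → same block

P ~ Q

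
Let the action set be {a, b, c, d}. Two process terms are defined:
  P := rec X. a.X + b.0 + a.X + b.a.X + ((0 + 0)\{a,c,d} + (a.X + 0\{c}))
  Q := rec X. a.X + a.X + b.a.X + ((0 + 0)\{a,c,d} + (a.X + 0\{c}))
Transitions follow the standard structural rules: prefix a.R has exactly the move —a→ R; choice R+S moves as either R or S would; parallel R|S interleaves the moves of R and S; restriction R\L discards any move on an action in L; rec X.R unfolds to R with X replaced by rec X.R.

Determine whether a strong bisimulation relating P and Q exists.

P's transition system — 3 states:
  s0 = rec X. a.X + b.0 + a.X + b.a.X + ((0 + 0)\{a,c,d} + (a.X + 0\{c})) :: —a→ s0, —b→ s1, —b→ s2
  s1 = 0 :: (no moves)
  s2 = a.(rec X. a.X + b.0 + a.X + b.a.X + ((0 + 0)\{a,c,d} + (a.X + 0\{c}))) :: —a→ s0
Q's transition system — 2 states:
  t0 = rec X. a.X + a.X + b.a.X + ((0 + 0)\{a,c,d} + (a.X + 0\{c})) :: —a→ t0, —b→ t1
  t1 = a.(rec X. a.X + a.X + b.a.X + ((0 + 0)\{a,c,d} + (a.X + 0\{c}))) :: —a→ t0
Coarsest stable partition (strong bisimilarity classes):
  B0 = {s0}
  B1 = {s1}
  B2 = {s2}
  B3 = {t0}
  B4 = {t1}
s0 ∈ B0, t0 ∈ B3 → different blocks

P ≁ Q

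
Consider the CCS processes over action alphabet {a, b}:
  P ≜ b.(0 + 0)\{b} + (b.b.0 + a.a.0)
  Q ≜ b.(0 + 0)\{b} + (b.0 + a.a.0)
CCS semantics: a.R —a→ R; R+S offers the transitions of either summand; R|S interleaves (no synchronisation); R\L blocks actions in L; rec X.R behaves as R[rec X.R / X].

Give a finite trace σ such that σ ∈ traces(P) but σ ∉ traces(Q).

Reachable graph of P (5 states):
  p0 = b.(0 + 0)\{b} + (b.b.0 + a.a.0) → --a--▸ p1, --b--▸ p2, --b--▸ p3
  p1 = a.0 → --a--▸ p4
  p2 = (0 + 0)\{b} → ∅
  p3 = b.0 → --b--▸ p4
  p4 = 0 → ∅
Reachable graph of Q (4 states):
  q0 = b.(0 + 0)\{b} + (b.0 + a.a.0) → --a--▸ q1, --b--▸ q2, --b--▸ q3
  q1 = a.0 → --a--▸ q3
  q2 = (0 + 0)\{b} → ∅
  q3 = 0 → ∅
Executing bb from P (initial set {p0}):
  step 1 (b): {p2, p3}
  step 2 (b): {p4}
  P completes σ.
Executing bb from Q (initial set {q0}):
  step 1 (b): {q2, q3}
  step 2 (b): no successor for Q

bb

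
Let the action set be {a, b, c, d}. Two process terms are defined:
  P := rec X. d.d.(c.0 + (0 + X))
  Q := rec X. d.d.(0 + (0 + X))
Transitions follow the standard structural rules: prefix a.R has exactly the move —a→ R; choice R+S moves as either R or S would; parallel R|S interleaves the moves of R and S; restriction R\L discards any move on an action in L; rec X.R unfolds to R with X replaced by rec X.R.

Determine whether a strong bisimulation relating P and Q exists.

NO

LTS(P): 4 reachable states
  s0 = rec X. d.d.(c.0 + (0 + X)) has moves --d--▸ s1
  s1 = d.(c.0 + (0 + (rec X. d.d.(c.0 + (0 + X))))) has moves --d--▸ s2
  s2 = c.0 + (0 + (rec X. d.d.(c.0 + (0 + X)))) has moves --c--▸ s3, --d--▸ s1
  s3 = 0 has moves deadlocked
LTS(Q): 3 reachable states
  t0 = rec X. d.d.(0 + (0 + X)) has moves --d--▸ t1
  t1 = d.(0 + (0 + (rec X. d.d.(0 + (0 + X))))) has moves --d--▸ t2
  t2 = 0 + (0 + (rec X. d.d.(0 + (0 + X)))) has moves --d--▸ t1
Coarsest stable partition (strong bisimilarity classes):
  B0 = {s0}
  B1 = {s1}
  B2 = {s2}
  B3 = {s3}
  B4 = {t0, t1, t2}
s0 ∈ B0, t0 ∈ B4 → different blocks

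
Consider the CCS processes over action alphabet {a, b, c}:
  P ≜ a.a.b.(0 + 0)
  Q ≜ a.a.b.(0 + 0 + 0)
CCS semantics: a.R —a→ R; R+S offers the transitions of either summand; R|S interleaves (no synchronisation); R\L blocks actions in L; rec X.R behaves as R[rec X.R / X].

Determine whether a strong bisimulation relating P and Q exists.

LTS(P): 4 reachable states
  m0 = a.a.b.(0 + 0) | =a=> m1
  m1 = a.b.(0 + 0) | =a=> m2
  m2 = b.(0 + 0) | =b=> m3
  m3 = 0 + 0 | stopped
LTS(Q): 4 reachable states
  n0 = a.a.b.(0 + 0 + 0) | =a=> n1
  n1 = a.b.(0 + 0 + 0) | =a=> n2
  n2 = b.(0 + 0 + 0) | =b=> n3
  n3 = 0 + 0 + 0 | stopped
Bisimilarity quotient blocks:
  B0 = {m0, n0}
  B1 = {m1, n1}
  B2 = {m2, n2}
  B3 = {m3, n3}
m0 ∈ B0, n0 ∈ B0 → same block

P ~ Q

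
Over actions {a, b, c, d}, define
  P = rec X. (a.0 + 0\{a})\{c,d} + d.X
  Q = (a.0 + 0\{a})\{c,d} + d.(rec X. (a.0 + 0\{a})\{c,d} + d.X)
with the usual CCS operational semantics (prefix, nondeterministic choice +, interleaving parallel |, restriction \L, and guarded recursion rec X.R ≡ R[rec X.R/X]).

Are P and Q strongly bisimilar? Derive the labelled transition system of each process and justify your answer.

bisimilar

LTS(P): 2 reachable states
  m0 = rec X. (a.0 + 0\{a})\{c,d} + d.X | ··a··> m1, ··d··> m0
  m1 = 0\{c,d} | (no moves)
LTS(Q): 3 reachable states
  n0 = (a.0 + 0\{a})\{c,d} + d.(rec X. (a.0 + 0\{a})\{c,d} + d.X) | ··a··> n1, ··d··> n2
  n1 = 0\{c,d} | (no moves)
  n2 = rec X. (a.0 + 0\{a})\{c,d} + d.X | ··a··> n1, ··d··> n2
Partition-refinement fixed point:
  B0 = {m0, n0, n2}
  B1 = {m1, n1}
m0 ∈ B0, n0 ∈ B0 → same block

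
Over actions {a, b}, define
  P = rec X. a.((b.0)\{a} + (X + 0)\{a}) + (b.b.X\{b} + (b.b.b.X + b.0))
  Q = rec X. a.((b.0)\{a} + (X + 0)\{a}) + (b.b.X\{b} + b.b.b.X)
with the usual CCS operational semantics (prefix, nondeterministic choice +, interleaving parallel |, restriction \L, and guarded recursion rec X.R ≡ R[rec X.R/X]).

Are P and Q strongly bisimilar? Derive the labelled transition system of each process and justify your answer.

LTS(P): 14 reachable states
  p0 = rec X. a.((b.0)\{a} + (X + 0)\{a}) + (b.b.X\{b} + (b.b.b.X + b.0)) | =a=> p1, =b=> p2, =b=> p3, =b=> p4
  p1 = (b.0)\{a} + ((rec X. a.((b.0)\{a} + (X + 0)\{a}) + (b.b.X\{b} + (b.b.b.X + b.0))) + 0)\{a} | =b=> p5, =b=> p6, =b=> p7
  p2 = 0 | ∅
  p3 = b.(rec X. a.((b.0)\{a} + (X + 0)\{a}) + (b.b.X\{b} + (b.b.b.X + b.0)))\{b} | =b=> p8
  p4 = b.b.(rec X. a.((b.0)\{a} + (X + 0)\{a}) + (b.b.X\{b} + (b.b.b.X + b.0))) | =b=> p9
  p5 = (b.(rec X. a.((b.0)\{a} + (X + 0)\{a}) + (b.b.X\{b} + (b.b.b.X + b.0)))\{b})\{a} | =b=> p10
  p6 = (b.b.(rec X. a.((b.0)\{a} + (X + 0)\{a}) + (b.b.X\{b} + (b.b.b.X + b.0))))\{a} | =b=> p11
  p7 = 0\{a} | ∅
  p8 = (rec X. a.((b.0)\{a} + (X + 0)\{a}) + (b.b.X\{b} + (b.b.b.X + b.0)))\{b} | =a=> p12
  p9 = b.(rec X. a.((b.0)\{a} + (X + 0)\{a}) + (b.b.X\{b} + (b.b.b.X + b.0))) | =b=> p0
  p10 = (rec X. a.((b.0)\{a} + (X + 0)\{a}) + (b.b.X\{b} + (b.b.b.X + b.0)))\{b}\{a} | ∅
  p11 = (b.(rec X. a.((b.0)\{a} + (X + 0)\{a}) + (b.b.X\{b} + (b.b.b.X + b.0))))\{a} | =b=> p13
  p12 = ((b.0)\{a} + ((rec X. a.((b.0)\{a} + (X + 0)\{a}) + (b.b.X\{b} + (b.b.b.X + b.0))) + 0)\{a})\{b} | ∅
  p13 = (rec X. a.((b.0)\{a} + (X + 0)\{a}) + (b.b.X\{b} + (b.b.b.X + b.0)))\{a} | =b=> p5, =b=> p6, =b=> p7
LTS(Q): 13 reachable states
  q0 = rec X. a.((b.0)\{a} + (X + 0)\{a}) + (b.b.X\{b} + b.b.b.X) | =a=> q1, =b=> q2, =b=> q3
  q1 = (b.0)\{a} + ((rec X. a.((b.0)\{a} + (X + 0)\{a}) + (b.b.X\{b} + b.b.b.X)) + 0)\{a} | =b=> q4, =b=> q5, =b=> q6
  q2 = b.(rec X. a.((b.0)\{a} + (X + 0)\{a}) + (b.b.X\{b} + b.b.b.X))\{b} | =b=> q7
  q3 = b.b.(rec X. a.((b.0)\{a} + (X + 0)\{a}) + (b.b.X\{b} + b.b.b.X)) | =b=> q8
  q4 = (b.(rec X. a.((b.0)\{a} + (X + 0)\{a}) + (b.b.X\{b} + b.b.b.X))\{b})\{a} | =b=> q9
  q5 = (b.b.(rec X. a.((b.0)\{a} + (X + 0)\{a}) + (b.b.X\{b} + b.b.b.X)))\{a} | =b=> q10
  q6 = 0\{a} | ∅
  q7 = (rec X. a.((b.0)\{a} + (X + 0)\{a}) + (b.b.X\{b} + b.b.b.X))\{b} | =a=> q11
  q8 = b.(rec X. a.((b.0)\{a} + (X + 0)\{a}) + (b.b.X\{b} + b.b.b.X)) | =b=> q0
  q9 = (rec X. a.((b.0)\{a} + (X + 0)\{a}) + (b.b.X\{b} + b.b.b.X))\{b}\{a} | ∅
  q10 = (b.(rec X. a.((b.0)\{a} + (X + 0)\{a}) + (b.b.X\{b} + b.b.b.X)))\{a} | =b=> q12
  q11 = ((b.0)\{a} + ((rec X. a.((b.0)\{a} + (X + 0)\{a}) + (b.b.X\{b} + b.b.b.X)) + 0)\{a})\{b} | ∅
  q12 = (rec X. a.((b.0)\{a} + (X + 0)\{a}) + (b.b.X\{b} + b.b.b.X))\{a} | =b=> q4, =b=> q5
Partition-refinement fixed point:
  B0 = {p0}
  B1 = {p3, q2}
  B2 = {p8, q7}
  B3 = {p10, p12, p2, p7, q11, q6, q9}
  B4 = {p1, p13}
  B5 = {p6}
  B6 = {p11}
  B7 = {p5, q4}
  B8 = {p4}
  B9 = {p9}
  B10 = {q0}
  B11 = {q3}
  B12 = {q8}
  B13 = {q1}
  B14 = {q5}
  B15 = {q10}
  B16 = {q12}
p0 ∈ B0, q0 ∈ B10 → different blocks

P ≁ Q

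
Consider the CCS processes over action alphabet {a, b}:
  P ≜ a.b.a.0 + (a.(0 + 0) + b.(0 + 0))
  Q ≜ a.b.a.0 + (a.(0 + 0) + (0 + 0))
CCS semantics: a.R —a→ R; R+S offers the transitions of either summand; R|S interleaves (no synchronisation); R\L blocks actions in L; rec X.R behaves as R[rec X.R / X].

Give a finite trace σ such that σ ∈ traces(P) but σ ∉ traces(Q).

LTS(P): 5 reachable states
  p0 = a.b.a.0 + (a.(0 + 0) + b.(0 + 0)) | —a→ p1, —a→ p2, —b→ p1
  p1 = 0 + 0 | (no moves)
  p2 = b.a.0 | —b→ p3
  p3 = a.0 | —a→ p4
  p4 = 0 | (no moves)
LTS(Q): 5 reachable states
  q0 = a.b.a.0 + (a.(0 + 0) + (0 + 0)) | —a→ q1, —a→ q2
  q1 = 0 + 0 | (no moves)
  q2 = b.a.0 | —b→ q3
  q3 = a.0 | —a→ q4
  q4 = 0 | (no moves)
Executing b from P (initial set {p0}):
  after b @ step 1: {p1}
  ✓ P
Executing b from Q (initial set {q0}):
  after b @ step 1: no successor for Q

b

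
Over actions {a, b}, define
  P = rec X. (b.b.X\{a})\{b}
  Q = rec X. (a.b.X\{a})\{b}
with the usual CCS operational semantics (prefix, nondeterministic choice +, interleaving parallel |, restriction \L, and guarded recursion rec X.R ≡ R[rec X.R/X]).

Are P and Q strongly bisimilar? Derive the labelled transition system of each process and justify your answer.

NO

P's transition system — 1 states:
  u0 = rec X. (b.b.X\{a})\{b} :: deadlocked
Q's transition system — 2 states:
  v0 = rec X. (a.b.X\{a})\{b} :: --a--▸ v1
  v1 = (b.(rec X. (a.b.X\{a})\{b})\{a})\{b} :: deadlocked
Bisimilarity quotient blocks:
  B0 = {u0, v1}
  B1 = {v0}
u0 ∈ B0, v0 ∈ B1 → different blocks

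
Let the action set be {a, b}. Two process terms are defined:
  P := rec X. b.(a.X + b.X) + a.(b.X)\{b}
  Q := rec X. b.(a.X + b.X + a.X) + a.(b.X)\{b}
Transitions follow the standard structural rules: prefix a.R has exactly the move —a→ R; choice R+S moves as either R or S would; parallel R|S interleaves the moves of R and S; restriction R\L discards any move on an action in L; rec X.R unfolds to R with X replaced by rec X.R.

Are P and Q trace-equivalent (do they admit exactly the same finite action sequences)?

P's transition system — 3 states:
  m0 = rec X. b.(a.X + b.X) + a.(b.X)\{b} :: —a→ m1, —b→ m2
  m1 = (b.(rec X. b.(a.X + b.X) + a.(b.X)\{b}))\{b} :: ∅
  m2 = a.(rec X. b.(a.X + b.X) + a.(b.X)\{b}) + b.(rec X. b.(a.X + b.X) + a.(b.X)\{b}) :: —a→ m0, —b→ m0
Q's transition system — 3 states:
  n0 = rec X. b.(a.X + b.X + a.X) + a.(b.X)\{b} :: —a→ n1, —b→ n2
  n1 = (b.(rec X. b.(a.X + b.X + a.X) + a.(b.X)\{b}))\{b} :: ∅
  n2 = a.(rec X. b.(a.X + b.X + a.X) + a.(b.X)\{b}) + b.(rec X. b.(a.X + b.X + a.X) + a.(b.X)\{b}) + a.(rec X. b.(a.X + b.X + a.X) + a.(b.X)\{b}) :: —a→ n0, —b→ n0
Bisimilarity quotient blocks:
  B0 = {m0, n0}
  B1 = {m2, n2}
  B2 = {m1, n1}
m0 ∈ B0, n0 ∈ B0 → same block
Bisimilar ⇒ trace-equivalent.

YES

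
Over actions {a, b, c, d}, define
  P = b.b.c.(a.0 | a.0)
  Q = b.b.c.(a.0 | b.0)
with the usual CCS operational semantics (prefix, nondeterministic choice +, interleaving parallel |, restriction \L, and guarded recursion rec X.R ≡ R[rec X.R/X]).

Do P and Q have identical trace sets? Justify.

NO — witness ⟨bbcaa⟩

P's transition system — 7 states:
  s0 = b.b.c.(a.0 | a.0) | -b-> s1
  s1 = b.c.(a.0 | a.0) | -b-> s2
  s2 = c.(a.0 | a.0) | -c-> s3
  s3 = a.0 | a.0 | -a-> s4, -a-> s5
  s4 = 0 | a.0 | -a-> s6
  s5 = a.0 | 0 | -a-> s6
  s6 = 0 | 0 | deadlocked
Q's transition system — 7 states:
  t0 = b.b.c.(a.0 | b.0) | -b-> t1
  t1 = b.c.(a.0 | b.0) | -b-> t2
  t2 = c.(a.0 | b.0) | -c-> t3
  t3 = a.0 | b.0 | -a-> t4, -b-> t5
  t4 = 0 | b.0 | -b-> t6
  t5 = a.0 | 0 | -a-> t6
  t6 = 0 | 0 | deadlocked
Trace ⟨bbcaa⟩ through P, begin at {s0}:
  step 1 (b): {s1}
  step 2 (b): {s2}
  step 3 (c): {s3}
  step 4 (a): {s4, s5}
  step 5 (a): {s6}
  ✓ P
Trace ⟨bbcaa⟩ through Q, begin at {t0}:
  step 1 (b): {t1}
  step 2 (b): {t2}
  step 3 (c): {t3}
  step 4 (a): {t4}
  step 5 (a): ∅  — Q cannot continue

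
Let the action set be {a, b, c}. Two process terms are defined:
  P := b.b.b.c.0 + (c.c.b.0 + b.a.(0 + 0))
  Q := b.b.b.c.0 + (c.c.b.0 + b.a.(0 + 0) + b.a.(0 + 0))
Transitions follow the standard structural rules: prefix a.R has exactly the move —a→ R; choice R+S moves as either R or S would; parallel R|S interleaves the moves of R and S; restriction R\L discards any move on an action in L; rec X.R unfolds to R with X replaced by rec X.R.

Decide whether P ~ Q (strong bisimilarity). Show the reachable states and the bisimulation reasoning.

P's transition system — 9 states:
  p0 = b.b.b.c.0 + (c.c.b.0 + b.a.(0 + 0)) has moves ··b··> p1, ··b··> p2, ··c··> p3
  p1 = a.(0 + 0) has moves ··a··> p4
  p2 = b.b.c.0 has moves ··b··> p5
  p3 = c.b.0 has moves ··c··> p6
  p4 = 0 + 0 has moves ·
  p5 = b.c.0 has moves ··b··> p7
  p6 = b.0 has moves ··b··> p8
  p7 = c.0 has moves ··c··> p8
  p8 = 0 has moves ·
Q's transition system — 9 states:
  q0 = b.b.b.c.0 + (c.c.b.0 + b.a.(0 + 0) + b.a.(0 + 0)) has moves ··b··> q1, ··b··> q2, ··c··> q3
  q1 = a.(0 + 0) has moves ··a··> q4
  q2 = b.b.c.0 has moves ··b··> q5
  q3 = c.b.0 has moves ··c··> q6
  q4 = 0 + 0 has moves ·
  q5 = b.c.0 has moves ··b··> q7
  q6 = b.0 has moves ··b··> q8
  q7 = c.0 has moves ··c··> q8
  q8 = 0 has moves ·
Coarsest stable partition (strong bisimilarity classes):
  B0 = {p0, q0}
  B1 = {p2, q2}
  B2 = {p5, q5}
  B3 = {p7, q7}
  B4 = {p4, p8, q4, q8}
  B5 = {p3, q3}
  B6 = {p6, q6}
  B7 = {p1, q1}
p0 ∈ B0, q0 ∈ B0 → same block

YES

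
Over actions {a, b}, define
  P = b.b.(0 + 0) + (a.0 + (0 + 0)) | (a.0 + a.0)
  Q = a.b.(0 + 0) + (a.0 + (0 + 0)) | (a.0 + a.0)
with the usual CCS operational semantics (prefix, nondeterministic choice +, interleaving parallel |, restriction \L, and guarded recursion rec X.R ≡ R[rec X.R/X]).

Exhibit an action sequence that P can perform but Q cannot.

b

LTS(P): 6 reachable states
  u0 = b.b.(0 + 0) + (a.0 + (0 + 0)) | (a.0 + a.0) → —a→ u1, —a→ u2, —b→ u3
  u1 = (a.0 + (0 + 0)) | 0 → —a→ u4
  u2 = 0 | (a.0 + a.0) → —a→ u4
  u3 = b.(0 + 0) → —b→ u5
  u4 = 0 | 0 → stopped
  u5 = 0 + 0 → stopped
LTS(Q): 6 reachable states
  v0 = a.b.(0 + 0) + (a.0 + (0 + 0)) | (a.0 + a.0) → —a→ v1, —a→ v2, —a→ v3
  v1 = (a.0 + (0 + 0)) | 0 → —a→ v4
  v2 = 0 | (a.0 + a.0) → —a→ v4
  v3 = b.(0 + 0) → —b→ v5
  v4 = 0 | 0 → stopped
  v5 = 0 + 0 → stopped
Run σ = ⟨b⟩ on P: start {u0}
  step 1 (b): {u3}
  — P admits the full trace.
Run σ = ⟨b⟩ on Q: start {v0}
  step 1 (b): ∅ (Q stuck)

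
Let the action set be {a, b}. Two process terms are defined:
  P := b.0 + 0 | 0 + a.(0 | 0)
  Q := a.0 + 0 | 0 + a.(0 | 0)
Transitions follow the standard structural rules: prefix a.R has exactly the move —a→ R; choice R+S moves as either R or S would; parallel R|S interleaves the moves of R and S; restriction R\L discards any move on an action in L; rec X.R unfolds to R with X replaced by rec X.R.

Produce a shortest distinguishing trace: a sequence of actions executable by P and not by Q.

b

Reachable graph of P (3 states):
  p0 = b.0 + 0 | 0 + a.(0 | 0) → ··a··> p1, ··b··> p2
  p1 = 0 | 0 → ·
  p2 = 0 → ·
Reachable graph of Q (3 states):
  q0 = a.0 + 0 | 0 + a.(0 | 0) → ··a··> q1, ··a··> q2
  q1 = 0 → ·
  q2 = 0 | 0 → ·
Run σ = ⟨b⟩ on P: start {p0}
  after b @ step 1: {p2}
  P completes σ.
Run σ = ⟨b⟩ on Q: start {q0}
  after b @ step 1: ∅ (Q stuck)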